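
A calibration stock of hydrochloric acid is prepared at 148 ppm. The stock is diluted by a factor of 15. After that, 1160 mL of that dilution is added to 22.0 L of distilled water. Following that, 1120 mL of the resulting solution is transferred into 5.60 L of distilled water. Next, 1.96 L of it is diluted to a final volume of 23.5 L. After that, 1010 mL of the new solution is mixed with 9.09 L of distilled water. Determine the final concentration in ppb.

0.687 ppb

Overall dilution factor = 15 × 19.97 × 6 × 11.99 × 10 = 2.15 × 10⁵.
148 ppm / 2.15 × 10⁵ = 6.87 × 10⁻⁴ ppm = 0.687 ppb.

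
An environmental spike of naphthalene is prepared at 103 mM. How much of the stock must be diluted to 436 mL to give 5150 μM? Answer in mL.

5150 μM = 5.15 mM.
V₁ = C₂V₂/C₁ = 5.15 × 436 / 103 = 21.8 mL.

21.8 mL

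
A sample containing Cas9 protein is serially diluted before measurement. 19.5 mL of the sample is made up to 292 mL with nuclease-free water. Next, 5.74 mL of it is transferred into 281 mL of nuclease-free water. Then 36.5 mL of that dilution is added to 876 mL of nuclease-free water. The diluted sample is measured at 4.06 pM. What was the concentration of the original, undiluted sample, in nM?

75.9 nM

Overall dilution factor = 14.97 × 49.95 × 25 = 1.87 × 10⁴.
Original = 4.06 pM × 1.87 × 10⁴ = 7.59 × 10⁴ pM = 75.9 nM.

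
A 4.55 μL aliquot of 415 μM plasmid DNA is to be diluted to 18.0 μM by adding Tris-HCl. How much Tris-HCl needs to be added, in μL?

V₂ = C₁V₁/C₂ = 415 × 4.55 / 18.0 = 105 μL.
Diluent to add = V₂ − V₁ = 105 − 4.55 = 100 μL.

100 μL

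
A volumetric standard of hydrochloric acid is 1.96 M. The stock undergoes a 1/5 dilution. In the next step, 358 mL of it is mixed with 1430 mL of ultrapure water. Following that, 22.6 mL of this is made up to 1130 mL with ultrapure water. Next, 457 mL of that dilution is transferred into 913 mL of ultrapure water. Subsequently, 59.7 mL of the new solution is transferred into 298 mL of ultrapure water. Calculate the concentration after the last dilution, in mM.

Overall dilution factor = 5 × 4.994 × 50 × 2.998 × 5.992 = 2.24 × 10⁴.
1.96 M / 2.24 × 10⁴ = 8.74 × 10⁻⁵ M = 0.0874 mM.

0.0874 mM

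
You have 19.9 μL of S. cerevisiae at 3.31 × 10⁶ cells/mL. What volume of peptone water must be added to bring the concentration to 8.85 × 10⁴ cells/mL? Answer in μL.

V₂ = C₁V₁/C₂ = 3.31 × 10⁶ × 19.9 / 8.85 × 10⁴ = 744 μL.
Diluent to add = V₂ − V₁ = 744 − 19.9 = 724 μL.

724 μL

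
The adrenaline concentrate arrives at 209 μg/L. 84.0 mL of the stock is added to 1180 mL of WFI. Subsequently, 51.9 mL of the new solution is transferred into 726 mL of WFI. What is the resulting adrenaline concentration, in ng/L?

Overall dilution factor = 15.05 × 14.99 = 226.
209 μg/L / 226 = 0.927 μg/L = 927 ng/L.

927 ng/L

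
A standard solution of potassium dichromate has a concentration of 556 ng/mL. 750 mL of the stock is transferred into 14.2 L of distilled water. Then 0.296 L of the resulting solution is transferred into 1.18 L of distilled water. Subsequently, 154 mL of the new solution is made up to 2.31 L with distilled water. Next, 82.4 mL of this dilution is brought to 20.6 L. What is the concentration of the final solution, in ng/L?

Overall dilution factor = 19.93 × 4.986 × 15 × 250 = 3.73 × 10⁵.
556 ng/mL / 3.73 × 10⁵ = 1.49 × 10⁻³ ng/mL = 1.49 ng/L.

1.49 ng/L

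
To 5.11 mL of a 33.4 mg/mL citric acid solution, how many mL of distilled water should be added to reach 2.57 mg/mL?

V₂ = C₁V₁/C₂ = 33.4 × 5.11 / 2.57 = 66.4 mL.
Diluent to add = V₂ − V₁ = 66.4 − 5.11 = 61.3 mL.

61.3 mL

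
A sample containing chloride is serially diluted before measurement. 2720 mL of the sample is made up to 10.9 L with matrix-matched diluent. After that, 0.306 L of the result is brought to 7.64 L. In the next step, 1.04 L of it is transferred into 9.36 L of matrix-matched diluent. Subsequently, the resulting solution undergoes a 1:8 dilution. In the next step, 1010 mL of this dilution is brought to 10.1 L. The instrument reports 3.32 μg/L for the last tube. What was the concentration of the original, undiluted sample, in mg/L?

Overall dilution factor = 4.007 × 24.97 × 10 × 8 × 10 = 8.00 × 10⁴.
Original = 3.32 μg/L × 8.00 × 10⁴ = 2.66 × 10⁵ μg/L = 266 mg/L.

266 mg/L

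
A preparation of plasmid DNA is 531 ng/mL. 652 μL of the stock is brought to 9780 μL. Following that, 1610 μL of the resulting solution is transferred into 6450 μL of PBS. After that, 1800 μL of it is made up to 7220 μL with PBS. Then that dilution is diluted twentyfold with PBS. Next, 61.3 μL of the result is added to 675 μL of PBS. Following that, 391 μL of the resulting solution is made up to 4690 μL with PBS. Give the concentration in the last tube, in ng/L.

Overall dilution factor = 15 × 5.006 × 4.011 × 20 × 12.01 × 11.99 = 8.68 × 10⁵.
531 ng/mL / 8.68 × 10⁵ = 6.12 × 10⁻⁴ ng/mL = 0.612 ng/L.

0.612 ng/L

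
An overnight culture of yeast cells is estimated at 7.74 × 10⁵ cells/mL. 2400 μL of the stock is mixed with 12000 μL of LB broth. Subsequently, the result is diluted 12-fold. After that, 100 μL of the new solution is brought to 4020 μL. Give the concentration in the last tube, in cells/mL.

267 cells/mL

Overall dilution factor = 6 × 12 × 40.20 = 2894.
7.74 × 10⁵ cells/mL / 2894 = 267 cells/mL.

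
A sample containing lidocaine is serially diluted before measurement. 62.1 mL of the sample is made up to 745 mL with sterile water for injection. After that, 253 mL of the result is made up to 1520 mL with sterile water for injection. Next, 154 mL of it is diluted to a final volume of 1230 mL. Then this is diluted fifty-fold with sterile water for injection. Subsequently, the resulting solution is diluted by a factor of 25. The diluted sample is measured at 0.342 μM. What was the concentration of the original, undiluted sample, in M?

0.246 M

Overall dilution factor = 12.00 × 6.008 × 7.987 × 50 × 25 = 7.20 × 10⁵.
Original = 0.342 μM × 7.20 × 10⁵ = 2.46 × 10⁵ μM = 0.246 M.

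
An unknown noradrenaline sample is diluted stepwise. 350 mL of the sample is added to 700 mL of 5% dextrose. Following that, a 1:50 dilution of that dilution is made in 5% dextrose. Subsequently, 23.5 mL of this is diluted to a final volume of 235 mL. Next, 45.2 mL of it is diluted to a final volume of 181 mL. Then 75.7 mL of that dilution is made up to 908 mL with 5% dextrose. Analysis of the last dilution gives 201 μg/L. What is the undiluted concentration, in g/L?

Overall dilution factor = 3 × 50 × 10 × 4.004 × 11.99 = 7.20 × 10⁴.
Original = 201 μg/L × 7.20 × 10⁴ = 1.45 × 10⁷ μg/L = 14.5 g/L.

14.5 g/L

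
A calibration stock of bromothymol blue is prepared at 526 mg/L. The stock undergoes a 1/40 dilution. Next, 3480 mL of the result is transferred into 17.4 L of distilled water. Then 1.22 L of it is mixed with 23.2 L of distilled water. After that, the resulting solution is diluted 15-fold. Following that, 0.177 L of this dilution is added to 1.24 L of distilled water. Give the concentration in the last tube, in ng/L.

912 ng/L

Overall dilution factor = 40 × 6 × 20.02 × 15 × 8.006 = 5.77 × 10⁵.
526 mg/L / 5.77 × 10⁵ = 9.12 × 10⁻⁴ mg/L = 912 ng/L.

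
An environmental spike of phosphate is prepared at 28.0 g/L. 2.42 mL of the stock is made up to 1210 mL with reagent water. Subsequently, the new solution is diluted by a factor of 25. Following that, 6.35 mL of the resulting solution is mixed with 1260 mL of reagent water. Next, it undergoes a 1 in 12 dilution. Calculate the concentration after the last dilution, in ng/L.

936 ng/L

Overall dilution factor = 500 × 25 × 199.4 × 12 = 2.99 × 10⁷.
28.0 g/L / 2.99 × 10⁷ = 9.36 × 10⁻⁷ g/L = 936 ng/L.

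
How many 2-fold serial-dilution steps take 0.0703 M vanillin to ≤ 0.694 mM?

Need 2ⁿ ≥ 101, so n ≥ log(101)/log(2) = 6.66.
Minimum whole steps: n = 7.

7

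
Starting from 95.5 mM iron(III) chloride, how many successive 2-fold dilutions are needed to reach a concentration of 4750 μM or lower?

Need 2ⁿ ≥ 20.1, so n ≥ log(20.1)/log(2) = 4.33.
Minimum whole steps: n = 5.

5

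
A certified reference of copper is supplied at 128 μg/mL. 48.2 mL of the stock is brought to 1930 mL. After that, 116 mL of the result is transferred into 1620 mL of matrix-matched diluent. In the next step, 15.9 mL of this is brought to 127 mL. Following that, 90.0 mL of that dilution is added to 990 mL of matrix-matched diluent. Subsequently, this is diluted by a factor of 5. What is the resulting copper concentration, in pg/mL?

Overall dilution factor = 40.04 × 14.97 × 7.987 × 12 × 5 = 2.87 × 10⁵.
128 μg/mL / 2.87 × 10⁵ = 4.46 × 10⁻⁴ μg/mL = 446 pg/mL.

446 pg/mL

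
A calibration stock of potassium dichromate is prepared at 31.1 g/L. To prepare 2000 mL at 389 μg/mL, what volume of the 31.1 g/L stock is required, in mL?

25.0 mL

389 μg/mL = 0.389 g/L.
V₁ = C₂V₂/C₁ = 0.389 × 2000 / 31.1 = 25.0 mL.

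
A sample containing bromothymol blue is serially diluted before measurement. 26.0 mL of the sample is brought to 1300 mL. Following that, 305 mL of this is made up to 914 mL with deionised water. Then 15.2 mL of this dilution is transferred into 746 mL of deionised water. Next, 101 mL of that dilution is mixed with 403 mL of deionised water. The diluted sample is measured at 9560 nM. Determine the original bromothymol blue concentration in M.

Overall dilution factor = 50 × 2.997 × 50.08 × 4.990 = 3.74 × 10⁴.
Original = 9560 nM × 3.74 × 10⁴ = 3.58 × 10⁸ nM = 0.358 M.

0.358 M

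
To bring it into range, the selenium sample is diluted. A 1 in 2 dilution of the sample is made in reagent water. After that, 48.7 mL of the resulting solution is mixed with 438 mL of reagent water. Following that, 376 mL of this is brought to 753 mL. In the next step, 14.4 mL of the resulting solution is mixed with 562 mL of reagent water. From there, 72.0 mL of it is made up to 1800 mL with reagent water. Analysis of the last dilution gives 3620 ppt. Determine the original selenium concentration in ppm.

145 ppm

Overall dilution factor = 2 × 9.994 × 2.003 × 40.03 × 25 = 4.01 × 10⁴.
Original = 3620 ppt × 4.01 × 10⁴ = 1.45 × 10⁸ ppt = 145 ppm.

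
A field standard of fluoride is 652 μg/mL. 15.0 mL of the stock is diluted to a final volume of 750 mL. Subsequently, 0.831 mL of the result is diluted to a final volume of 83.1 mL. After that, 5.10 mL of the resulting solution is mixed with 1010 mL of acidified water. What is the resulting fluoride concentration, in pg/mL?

Overall dilution factor = 50 × 100 × 199.0 = 9.95 × 10⁵.
652 μg/mL / 9.95 × 10⁵ = 6.55 × 10⁻⁴ μg/mL = 655 pg/mL.

655 pg/mL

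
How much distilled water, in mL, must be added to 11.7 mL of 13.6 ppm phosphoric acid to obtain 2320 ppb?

56.9 mL

2320 ppb = 2.32 ppm.
V₂ = C₁V₁/C₂ = 13.6 × 11.7 / 2.32 = 68.6 mL.
Diluent to add = V₂ − V₁ = 68.6 − 11.7 = 56.9 mL.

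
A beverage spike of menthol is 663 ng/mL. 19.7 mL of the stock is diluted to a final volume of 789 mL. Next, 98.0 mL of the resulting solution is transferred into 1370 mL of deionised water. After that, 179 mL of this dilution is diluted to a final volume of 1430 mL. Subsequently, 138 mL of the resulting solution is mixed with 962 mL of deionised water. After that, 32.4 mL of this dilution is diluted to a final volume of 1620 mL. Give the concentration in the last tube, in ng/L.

0.347 ng/L

Overall dilution factor = 40.05 × 14.98 × 7.989 × 7.971 × 50 = 1.91 × 10⁶.
663 ng/mL / 1.91 × 10⁶ = 3.47 × 10⁻⁴ ng/mL = 0.347 ng/L.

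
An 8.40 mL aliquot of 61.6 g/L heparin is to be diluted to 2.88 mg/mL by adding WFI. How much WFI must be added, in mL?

2.88 mg/mL = 2.88 g/L.
V₂ = C₁V₁/C₂ = 61.6 × 8.40 / 2.88 = 180 mL.
Diluent to add = V₂ − V₁ = 180 − 8.40 = 171 mL.

171 mL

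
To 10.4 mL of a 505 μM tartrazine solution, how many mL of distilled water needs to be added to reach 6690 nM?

775 mL

6690 nM = 6.69 μM.
V₂ = C₁V₁/C₂ = 505 × 10.4 / 6.69 = 785 mL.
Diluent to add = V₂ − V₁ = 785 − 10.4 = 775 mL.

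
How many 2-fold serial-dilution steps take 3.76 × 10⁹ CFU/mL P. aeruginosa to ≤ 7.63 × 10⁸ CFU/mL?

3

Need 2ⁿ ≥ 4.93, so n ≥ log(4.93)/log(2) = 2.30.
Minimum whole steps: n = 3.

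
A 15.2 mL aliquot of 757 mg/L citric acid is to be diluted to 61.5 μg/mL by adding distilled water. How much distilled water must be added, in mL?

61.5 μg/mL = 61.5 mg/L.
V₂ = C₁V₁/C₂ = 757 × 15.2 / 61.5 = 187 mL.
Diluent to add = V₂ − V₁ = 187 − 15.2 = 172 mL.

172 mL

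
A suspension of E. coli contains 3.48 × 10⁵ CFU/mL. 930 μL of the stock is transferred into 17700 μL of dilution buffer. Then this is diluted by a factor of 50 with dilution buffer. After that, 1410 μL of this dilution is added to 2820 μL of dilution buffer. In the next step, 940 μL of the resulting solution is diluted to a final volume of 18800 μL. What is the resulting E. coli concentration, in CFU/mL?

Overall dilution factor = 20.03 × 50 × 3 × 20 = 6.01 × 10⁴.
3.48 × 10⁵ CFU/mL / 6.01 × 10⁴ = 5.79 CFU/mL.

5.79 CFU/mL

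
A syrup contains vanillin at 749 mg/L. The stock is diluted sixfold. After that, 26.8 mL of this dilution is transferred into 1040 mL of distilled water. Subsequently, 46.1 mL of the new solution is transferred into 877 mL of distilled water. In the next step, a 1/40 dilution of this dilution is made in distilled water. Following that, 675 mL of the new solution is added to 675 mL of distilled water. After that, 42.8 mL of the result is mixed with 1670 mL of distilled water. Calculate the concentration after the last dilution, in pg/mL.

Overall dilution factor = 6 × 39.81 × 20.02 × 40 × 2 × 40.02 = 1.53 × 10⁷.
749 mg/L / 1.53 × 10⁷ = 4.89 × 10⁻⁵ mg/L = 48.9 pg/mL.

48.9 pg/mL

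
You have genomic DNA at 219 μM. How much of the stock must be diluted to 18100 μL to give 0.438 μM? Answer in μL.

36.2 μL

V₁ = C₂V₂/C₁ = 0.438 × 18100 / 219 = 36.2 μL.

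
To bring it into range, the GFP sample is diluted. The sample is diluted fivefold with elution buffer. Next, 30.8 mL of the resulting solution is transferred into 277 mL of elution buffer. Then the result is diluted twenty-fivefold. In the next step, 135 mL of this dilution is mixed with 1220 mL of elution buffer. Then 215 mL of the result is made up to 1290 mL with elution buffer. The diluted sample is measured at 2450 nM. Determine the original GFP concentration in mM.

184 mM

Overall dilution factor = 5 × 9.994 × 25 × 10.04 × 6 = 7.52 × 10⁴.
Original = 2450 nM × 7.52 × 10⁴ = 1.84 × 10⁸ nM = 184 mM.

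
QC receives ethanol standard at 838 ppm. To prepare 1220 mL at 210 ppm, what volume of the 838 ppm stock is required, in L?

V₁ = C₂V₂/C₁ = 210 × 1220 / 838 = 306 mL = 0.306 L.

0.306 L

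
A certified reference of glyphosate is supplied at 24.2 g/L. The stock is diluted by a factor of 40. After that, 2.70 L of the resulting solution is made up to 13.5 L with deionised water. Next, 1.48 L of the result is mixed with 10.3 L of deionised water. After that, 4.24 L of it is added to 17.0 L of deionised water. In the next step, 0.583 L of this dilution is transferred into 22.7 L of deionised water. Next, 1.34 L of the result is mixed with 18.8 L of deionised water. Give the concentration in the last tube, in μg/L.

5.06 μg/L

Overall dilution factor = 40 × 5 × 7.959 × 5.009 × 39.94 × 15.03 = 4.79 × 10⁶.
24.2 g/L / 4.79 × 10⁶ = 5.06 × 10⁻⁶ g/L = 5.06 μg/L.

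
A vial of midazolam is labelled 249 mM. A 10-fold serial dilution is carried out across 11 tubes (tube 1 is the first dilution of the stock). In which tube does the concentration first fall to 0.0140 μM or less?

tube 8

Tube n has concentration 249 mM / 10ⁿ.
Need 10ⁿ ≥ 249 mM / 0.0140 μM = 1.78 × 10⁷, so n ≥ 7.25.
First such tube: n = 8.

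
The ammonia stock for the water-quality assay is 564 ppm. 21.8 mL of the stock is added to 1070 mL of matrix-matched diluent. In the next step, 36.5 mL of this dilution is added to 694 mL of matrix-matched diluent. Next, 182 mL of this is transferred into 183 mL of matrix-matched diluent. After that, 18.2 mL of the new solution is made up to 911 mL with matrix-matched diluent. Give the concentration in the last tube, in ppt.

Overall dilution factor = 50.08 × 20.01 × 2.005 × 50.05 = 1.01 × 10⁵.
564 ppm / 1.01 × 10⁵ = 5.61 × 10⁻³ ppm = 5610 ppt.

5610 ppt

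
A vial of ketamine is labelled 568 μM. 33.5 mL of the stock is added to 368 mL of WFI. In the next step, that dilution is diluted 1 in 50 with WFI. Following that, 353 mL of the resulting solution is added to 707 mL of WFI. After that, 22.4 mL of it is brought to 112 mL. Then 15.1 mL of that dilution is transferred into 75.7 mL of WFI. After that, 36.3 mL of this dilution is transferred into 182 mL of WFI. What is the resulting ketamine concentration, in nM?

1.75 nM

Overall dilution factor = 11.99 × 50 × 3.003 × 5 × 6.013 × 6.014 = 3.25 × 10⁵.
568 μM / 3.25 × 10⁵ = 1.75 × 10⁻³ μM = 1.75 nM.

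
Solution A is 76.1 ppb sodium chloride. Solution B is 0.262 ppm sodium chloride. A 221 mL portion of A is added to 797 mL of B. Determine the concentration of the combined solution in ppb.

222 ppb

C_B = 0.262 ppm = 262 ppb.
C_mix = (C_A·V_A + C_B·V_B)/(V_A + V_B) = (76.1×221 + 262×797) / 1018 = 222 ppb.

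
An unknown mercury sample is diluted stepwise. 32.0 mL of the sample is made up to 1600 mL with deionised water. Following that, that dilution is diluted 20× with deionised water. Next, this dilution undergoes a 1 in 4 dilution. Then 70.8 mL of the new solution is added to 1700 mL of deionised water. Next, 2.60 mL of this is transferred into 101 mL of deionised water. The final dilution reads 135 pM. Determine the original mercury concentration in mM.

0.538 mM

Overall dilution factor = 50 × 20 × 4 × 25.01 × 39.85 = 3.99 × 10⁶.
Original = 135 pM × 3.99 × 10⁶ = 5.38 × 10⁸ pM = 0.538 mM.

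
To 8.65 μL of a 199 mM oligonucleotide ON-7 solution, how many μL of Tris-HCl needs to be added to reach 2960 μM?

2960 μM = 2.96 mM.
V₂ = C₁V₁/C₂ = 199 × 8.65 / 2.96 = 582 μL.
Diluent to add = V₂ − V₁ = 582 − 8.65 = 573 μL.

573 μL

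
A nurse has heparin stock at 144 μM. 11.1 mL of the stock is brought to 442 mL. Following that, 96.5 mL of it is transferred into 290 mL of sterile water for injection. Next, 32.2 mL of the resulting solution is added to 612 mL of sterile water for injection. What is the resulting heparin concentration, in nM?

Overall dilution factor = 39.82 × 4.005 × 20.01 = 3191.
144 μM / 3191 = 0.0451 μM = 45.1 nM.

45.1 nM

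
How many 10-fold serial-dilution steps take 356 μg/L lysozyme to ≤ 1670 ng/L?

3

Need 10ⁿ ≥ 213, so n ≥ log(213)/log(10) = 2.33.
Minimum whole steps: n = 3.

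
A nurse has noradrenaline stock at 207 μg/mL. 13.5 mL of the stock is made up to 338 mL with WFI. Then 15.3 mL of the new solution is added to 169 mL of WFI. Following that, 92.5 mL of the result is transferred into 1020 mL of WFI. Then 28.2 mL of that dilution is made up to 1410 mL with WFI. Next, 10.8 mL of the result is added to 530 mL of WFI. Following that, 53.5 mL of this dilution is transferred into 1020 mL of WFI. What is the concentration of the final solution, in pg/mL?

Overall dilution factor = 25.04 × 12.05 × 12.03 × 50 × 50.07 × 20.07 = 1.82 × 10⁸.
207 μg/mL / 1.82 × 10⁸ = 1.14 × 10⁻⁶ μg/mL = 1.14 pg/mL.

1.14 pg/mL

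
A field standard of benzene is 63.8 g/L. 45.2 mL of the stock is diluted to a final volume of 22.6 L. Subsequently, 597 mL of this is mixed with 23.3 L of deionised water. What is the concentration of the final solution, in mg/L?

Overall dilution factor = 500 × 40.03 = 2.00 × 10⁴.
63.8 g/L / 2.00 × 10⁴ = 3.19 × 10⁻³ g/L = 3.19 mg/L.

3.19 mg/L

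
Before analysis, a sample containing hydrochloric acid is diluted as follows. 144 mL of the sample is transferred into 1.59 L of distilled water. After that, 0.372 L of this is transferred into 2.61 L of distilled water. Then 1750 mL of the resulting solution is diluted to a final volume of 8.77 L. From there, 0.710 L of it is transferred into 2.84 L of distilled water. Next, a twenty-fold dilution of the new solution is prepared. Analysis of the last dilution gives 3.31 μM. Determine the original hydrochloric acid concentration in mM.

Overall dilution factor = 12.04 × 8.016 × 5.011 × 5 × 20 = 4.84 × 10⁴.
Original = 3.31 μM × 4.84 × 10⁴ = 1.60 × 10⁵ μM = 160 mM.

160 mM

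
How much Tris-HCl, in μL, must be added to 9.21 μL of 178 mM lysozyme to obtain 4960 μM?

4960 μM = 4.96 mM.
V₂ = C₁V₁/C₂ = 178 × 9.21 / 4.96 = 331 μL.
Diluent to add = V₂ − V₁ = 331 − 9.21 = 321 μL.

321 μL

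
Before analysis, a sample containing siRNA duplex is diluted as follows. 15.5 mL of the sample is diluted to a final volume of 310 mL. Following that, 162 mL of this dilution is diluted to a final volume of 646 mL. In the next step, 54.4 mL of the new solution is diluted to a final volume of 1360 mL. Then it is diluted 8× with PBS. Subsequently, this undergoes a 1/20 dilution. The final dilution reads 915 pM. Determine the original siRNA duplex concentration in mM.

Overall dilution factor = 20 × 3.988 × 25 × 8 × 20 = 3.19 × 10⁵.
Original = 915 pM × 3.19 × 10⁵ = 2.92 × 10⁸ pM = 0.292 mM.

0.292 mM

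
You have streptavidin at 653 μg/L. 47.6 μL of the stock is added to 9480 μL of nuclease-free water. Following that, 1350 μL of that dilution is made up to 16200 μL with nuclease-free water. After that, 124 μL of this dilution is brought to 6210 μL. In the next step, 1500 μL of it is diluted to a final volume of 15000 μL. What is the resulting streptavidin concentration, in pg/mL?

0.543 pg/mL

Overall dilution factor = 200.2 × 12 × 50.08 × 10 = 1.20 × 10⁶.
653 μg/L / 1.20 × 10⁶ = 5.43 × 10⁻⁴ μg/L = 0.543 pg/mL.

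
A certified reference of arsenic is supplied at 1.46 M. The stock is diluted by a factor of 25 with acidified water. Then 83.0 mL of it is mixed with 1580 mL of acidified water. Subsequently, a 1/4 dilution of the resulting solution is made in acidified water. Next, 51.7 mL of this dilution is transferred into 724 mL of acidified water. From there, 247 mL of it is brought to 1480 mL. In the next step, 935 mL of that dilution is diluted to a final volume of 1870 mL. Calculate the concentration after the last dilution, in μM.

4.05 μM

Overall dilution factor = 25 × 20.04 × 4 × 15.00 × 5.992 × 2 = 3.60 × 10⁵.
1.46 M / 3.60 × 10⁵ = 4.05 × 10⁻⁶ M = 4.05 μM.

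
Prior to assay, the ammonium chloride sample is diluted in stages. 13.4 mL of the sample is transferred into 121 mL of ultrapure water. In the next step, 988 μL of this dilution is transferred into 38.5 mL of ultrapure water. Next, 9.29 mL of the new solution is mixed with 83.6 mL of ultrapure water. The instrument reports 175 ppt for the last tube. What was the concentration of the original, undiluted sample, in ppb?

Overall dilution factor = 10.03 × 39.97 × 9.999 = 4008.
Original = 175 ppt × 4008 = 7.01 × 10⁵ ppt = 701 ppb.

701 ppb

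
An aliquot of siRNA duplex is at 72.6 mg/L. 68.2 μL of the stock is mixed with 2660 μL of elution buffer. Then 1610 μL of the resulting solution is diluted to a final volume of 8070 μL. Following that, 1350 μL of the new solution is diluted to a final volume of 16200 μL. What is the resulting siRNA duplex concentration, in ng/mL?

30.2 ng/mL

Overall dilution factor = 40.00 × 5.012 × 12 = 2406.
72.6 mg/L / 2406 = 0.0302 mg/L = 30.2 ng/mL.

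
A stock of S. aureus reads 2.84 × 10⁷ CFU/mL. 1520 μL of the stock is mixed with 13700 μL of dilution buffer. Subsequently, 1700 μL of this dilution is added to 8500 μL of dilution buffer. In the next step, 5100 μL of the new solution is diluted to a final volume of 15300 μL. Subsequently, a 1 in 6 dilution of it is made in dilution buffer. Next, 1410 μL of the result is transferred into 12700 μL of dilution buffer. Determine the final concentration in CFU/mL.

Overall dilution factor = 10.01 × 6 × 3 × 6 × 10.01 = 1.08 × 10⁴.
2.84 × 10⁷ CFU/mL / 1.08 × 10⁴ = 2620 CFU/mL.

2620 CFU/mL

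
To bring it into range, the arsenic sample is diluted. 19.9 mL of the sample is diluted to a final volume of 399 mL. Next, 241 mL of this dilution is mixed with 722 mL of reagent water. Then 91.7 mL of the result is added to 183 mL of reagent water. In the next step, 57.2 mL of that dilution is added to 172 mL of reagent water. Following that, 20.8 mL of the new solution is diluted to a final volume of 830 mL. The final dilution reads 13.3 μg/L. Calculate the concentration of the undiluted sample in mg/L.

510 mg/L

Overall dilution factor = 20.05 × 3.996 × 2.996 × 4.007 × 39.90 = 3.84 × 10⁴.
Original = 13.3 μg/L × 3.84 × 10⁴ = 5.10 × 10⁵ μg/L = 510 mg/L.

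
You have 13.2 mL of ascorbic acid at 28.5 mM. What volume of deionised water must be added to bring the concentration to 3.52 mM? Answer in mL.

93.7 mL

V₂ = C₁V₁/C₂ = 28.5 × 13.2 / 3.52 = 107 mL.
Diluent to add = V₂ − V₁ = 107 − 13.2 = 93.7 mL.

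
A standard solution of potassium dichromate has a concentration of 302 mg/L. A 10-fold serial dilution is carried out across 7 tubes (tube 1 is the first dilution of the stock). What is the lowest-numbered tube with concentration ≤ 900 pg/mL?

Tube n has concentration 302 mg/L / 10ⁿ.
Need 10ⁿ ≥ 302 mg/L / 900 pg/mL = 3.36 × 10⁵, so n ≥ 5.53.
First such tube: n = 6.

tube 6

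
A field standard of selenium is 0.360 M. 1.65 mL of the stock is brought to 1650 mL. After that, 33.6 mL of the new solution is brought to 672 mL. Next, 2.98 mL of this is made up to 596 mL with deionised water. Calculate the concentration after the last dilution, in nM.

Overall dilution factor = 1000 × 20 × 200 = 4.00 × 10⁶.
0.360 M / 4.00 × 10⁶ = 9.00 × 10⁻⁸ M = 90.0 nM.

90.0 nM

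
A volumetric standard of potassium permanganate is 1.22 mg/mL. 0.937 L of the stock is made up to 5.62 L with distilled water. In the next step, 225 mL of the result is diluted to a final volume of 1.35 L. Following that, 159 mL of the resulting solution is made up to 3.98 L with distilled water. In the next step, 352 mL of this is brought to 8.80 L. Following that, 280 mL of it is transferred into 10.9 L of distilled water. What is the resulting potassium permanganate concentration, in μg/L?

Overall dilution factor = 5.998 × 6 × 25.03 × 25 × 39.93 = 8.99 × 10⁵.
1.22 mg/mL / 8.99 × 10⁵ = 1.36 × 10⁻⁶ mg/mL = 1.36 μg/L.

1.36 μg/L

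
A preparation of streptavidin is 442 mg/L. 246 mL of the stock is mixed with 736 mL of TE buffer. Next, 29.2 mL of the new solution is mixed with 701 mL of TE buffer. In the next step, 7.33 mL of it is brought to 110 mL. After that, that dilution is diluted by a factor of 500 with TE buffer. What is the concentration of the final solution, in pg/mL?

590 pg/mL

Overall dilution factor = 3.992 × 25.01 × 15.01 × 500 = 7.49 × 10⁵.
442 mg/L / 7.49 × 10⁵ = 5.90 × 10⁻⁴ mg/L = 590 pg/mL.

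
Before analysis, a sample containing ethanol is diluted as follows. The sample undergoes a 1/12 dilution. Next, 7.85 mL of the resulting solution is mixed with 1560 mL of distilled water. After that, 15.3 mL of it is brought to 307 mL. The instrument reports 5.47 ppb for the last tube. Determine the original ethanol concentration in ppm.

Overall dilution factor = 12 × 199.7 × 20.07 = 4.81 × 10⁴.
Original = 5.47 ppb × 4.81 × 10⁴ = 2.63 × 10⁵ ppb = 263 ppm.

263 ppm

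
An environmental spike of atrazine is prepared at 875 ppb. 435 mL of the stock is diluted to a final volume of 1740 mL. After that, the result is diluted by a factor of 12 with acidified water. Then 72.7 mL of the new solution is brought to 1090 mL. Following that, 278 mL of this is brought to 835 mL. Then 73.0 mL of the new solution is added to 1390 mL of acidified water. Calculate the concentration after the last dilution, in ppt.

Overall dilution factor = 4 × 12 × 14.99 × 3.004 × 20.04 = 4.33 × 10⁴.
875 ppb / 4.33 × 10⁴ = 0.0202 ppb = 20.2 ppt.

20.2 ppt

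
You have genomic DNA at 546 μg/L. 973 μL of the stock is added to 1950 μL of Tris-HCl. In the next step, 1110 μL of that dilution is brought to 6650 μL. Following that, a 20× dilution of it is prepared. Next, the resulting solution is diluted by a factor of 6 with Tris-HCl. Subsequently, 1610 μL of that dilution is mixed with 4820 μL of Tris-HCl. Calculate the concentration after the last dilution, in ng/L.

63.3 ng/L

Overall dilution factor = 3.004 × 5.991 × 20 × 6 × 3.994 = 8625.
546 μg/L / 8625 = 0.0633 μg/L = 63.3 ng/L.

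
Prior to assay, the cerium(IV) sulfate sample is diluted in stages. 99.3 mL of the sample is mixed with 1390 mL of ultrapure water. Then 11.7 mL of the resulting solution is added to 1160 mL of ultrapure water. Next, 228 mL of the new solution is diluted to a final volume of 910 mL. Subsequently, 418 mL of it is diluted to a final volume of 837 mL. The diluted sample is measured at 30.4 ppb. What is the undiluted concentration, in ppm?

365 ppm

Overall dilution factor = 15.00 × 100.1 × 3.991 × 2.002 = 1.20 × 10⁴.
Original = 30.4 ppb × 1.20 × 10⁴ = 3.65 × 10⁵ ppb = 365 ppm.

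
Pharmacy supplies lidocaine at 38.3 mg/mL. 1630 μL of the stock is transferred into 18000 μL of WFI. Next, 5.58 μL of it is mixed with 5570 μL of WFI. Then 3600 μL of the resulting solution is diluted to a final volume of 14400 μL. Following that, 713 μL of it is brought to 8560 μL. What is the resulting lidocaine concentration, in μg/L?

Overall dilution factor = 12.04 × 999.2 × 4 × 12.01 = 5.78 × 10⁵.
38.3 mg/mL / 5.78 × 10⁵ = 6.63 × 10⁻⁵ mg/mL = 66.3 μg/L.

66.3 μg/L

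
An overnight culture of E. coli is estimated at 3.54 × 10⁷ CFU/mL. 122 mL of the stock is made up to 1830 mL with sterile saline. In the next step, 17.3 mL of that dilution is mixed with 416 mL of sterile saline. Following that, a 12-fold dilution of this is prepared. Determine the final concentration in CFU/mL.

7850 CFU/mL

Overall dilution factor = 15 × 25.05 × 12 = 4508.
3.54 × 10⁷ CFU/mL / 4508 = 7850 CFU/mL.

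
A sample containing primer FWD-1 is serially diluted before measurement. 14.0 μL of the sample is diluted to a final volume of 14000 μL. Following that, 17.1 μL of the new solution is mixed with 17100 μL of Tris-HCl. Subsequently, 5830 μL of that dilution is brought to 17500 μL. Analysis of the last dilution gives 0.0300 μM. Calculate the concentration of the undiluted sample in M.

0.0901 M

Overall dilution factor = 1000 × 1001 × 3.002 = 3.00 × 10⁶.
Original = 0.0300 μM × 3.00 × 10⁶ = 9.01 × 10⁴ μM = 0.0901 M.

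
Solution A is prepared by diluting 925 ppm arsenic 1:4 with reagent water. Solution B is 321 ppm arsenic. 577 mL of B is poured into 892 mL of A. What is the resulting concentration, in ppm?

267 ppm

C_A = 925 ppm / 4 = 231 ppm.
C_mix = (C_A·V_A + C_B·V_B)/(V_A + V_B) = (231×892 + 321×577) / 1469 = 267 ppm.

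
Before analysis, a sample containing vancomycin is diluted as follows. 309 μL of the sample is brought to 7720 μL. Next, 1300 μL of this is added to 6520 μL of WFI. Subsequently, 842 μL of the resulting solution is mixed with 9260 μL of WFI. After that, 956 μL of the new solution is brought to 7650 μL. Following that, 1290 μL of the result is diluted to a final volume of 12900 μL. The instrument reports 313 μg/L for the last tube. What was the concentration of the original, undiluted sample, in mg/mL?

Overall dilution factor = 24.98 × 6.015 × 12.00 × 8.002 × 10 = 1.44 × 10⁵.
Original = 313 μg/L × 1.44 × 10⁵ = 4.52 × 10⁷ μg/L = 45.2 mg/mL.

45.2 mg/mL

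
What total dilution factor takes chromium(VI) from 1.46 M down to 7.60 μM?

1.92 × 10⁵

Factor = C₀/C_target = 1.46 M / 7.60 μM = 1.92 × 10⁵.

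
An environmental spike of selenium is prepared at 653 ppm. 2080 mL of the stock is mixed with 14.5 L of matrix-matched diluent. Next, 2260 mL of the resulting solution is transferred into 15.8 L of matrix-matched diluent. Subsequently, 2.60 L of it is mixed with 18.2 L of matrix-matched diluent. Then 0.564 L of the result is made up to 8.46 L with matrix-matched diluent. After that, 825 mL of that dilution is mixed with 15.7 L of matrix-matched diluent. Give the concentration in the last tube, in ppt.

Overall dilution factor = 7.971 × 7.991 × 8 × 15 × 20.03 = 1.53 × 10⁵.
653 ppm / 1.53 × 10⁵ = 4.26 × 10⁻³ ppm = 4260 ppt.

4260 ppt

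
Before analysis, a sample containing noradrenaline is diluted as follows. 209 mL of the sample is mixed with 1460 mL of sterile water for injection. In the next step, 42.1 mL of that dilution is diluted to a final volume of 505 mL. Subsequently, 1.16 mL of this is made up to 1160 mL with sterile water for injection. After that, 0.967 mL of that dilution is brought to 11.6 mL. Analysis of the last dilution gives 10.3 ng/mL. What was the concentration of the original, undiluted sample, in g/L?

11.8 g/L

Overall dilution factor = 7.986 × 12.00 × 1000 × 12.00 = 1.15 × 10⁶.
Original = 10.3 ng/mL × 1.15 × 10⁶ = 1.18 × 10⁷ ng/mL = 11.8 g/L.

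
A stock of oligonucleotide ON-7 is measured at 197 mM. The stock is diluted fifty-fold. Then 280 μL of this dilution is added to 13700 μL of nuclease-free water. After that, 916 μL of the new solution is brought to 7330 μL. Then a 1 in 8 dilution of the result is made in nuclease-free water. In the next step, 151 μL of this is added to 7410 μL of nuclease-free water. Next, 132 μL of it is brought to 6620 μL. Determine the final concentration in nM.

Overall dilution factor = 50 × 49.93 × 8.002 × 8 × 50.07 × 50.15 = 4.01 × 10⁸.
197 mM / 4.01 × 10⁸ = 4.91 × 10⁻⁷ mM = 0.491 nM.

0.491 nM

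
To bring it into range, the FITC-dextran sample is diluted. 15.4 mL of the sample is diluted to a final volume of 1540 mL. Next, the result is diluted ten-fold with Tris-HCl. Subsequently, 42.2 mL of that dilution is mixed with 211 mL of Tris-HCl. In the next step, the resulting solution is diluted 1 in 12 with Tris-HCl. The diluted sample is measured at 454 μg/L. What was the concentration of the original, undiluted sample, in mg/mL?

32.7 mg/mL

Overall dilution factor = 100 × 10 × 6 × 12 = 7.20 × 10⁴.
Original = 454 μg/L × 7.20 × 10⁴ = 3.27 × 10⁷ μg/L = 32.7 mg/mL.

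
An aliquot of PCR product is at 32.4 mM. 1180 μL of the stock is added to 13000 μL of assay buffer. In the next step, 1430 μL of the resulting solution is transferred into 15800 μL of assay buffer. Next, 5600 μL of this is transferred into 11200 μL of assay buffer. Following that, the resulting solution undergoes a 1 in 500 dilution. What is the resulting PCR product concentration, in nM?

149 nM

Overall dilution factor = 12.02 × 12.05 × 3 × 500 = 2.17 × 10⁵.
32.4 mM / 2.17 × 10⁵ = 1.49 × 10⁻⁴ mM = 149 nM.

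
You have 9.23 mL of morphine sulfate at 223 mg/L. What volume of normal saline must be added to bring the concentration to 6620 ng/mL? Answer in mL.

6620 ng/mL = 6.62 mg/L.
V₂ = C₁V₁/C₂ = 223 × 9.23 / 6.62 = 311 mL.
Diluent to add = V₂ − V₁ = 311 − 9.23 = 302 mL.

302 mL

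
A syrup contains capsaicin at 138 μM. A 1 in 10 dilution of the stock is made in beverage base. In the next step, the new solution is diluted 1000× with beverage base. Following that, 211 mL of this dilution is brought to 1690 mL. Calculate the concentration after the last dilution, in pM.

1720 pM

Overall dilution factor = 10 × 1000 × 8.009 = 8.01 × 10⁴.
138 μM / 8.01 × 10⁴ = 1.72 × 10⁻³ μM = 1720 pM.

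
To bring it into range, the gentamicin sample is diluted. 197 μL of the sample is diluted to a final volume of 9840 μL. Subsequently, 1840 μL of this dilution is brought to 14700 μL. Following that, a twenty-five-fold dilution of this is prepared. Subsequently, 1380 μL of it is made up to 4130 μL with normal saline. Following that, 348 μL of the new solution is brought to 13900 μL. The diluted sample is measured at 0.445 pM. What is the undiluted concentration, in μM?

0.531 μM

Overall dilution factor = 49.95 × 7.989 × 25 × 2.993 × 39.94 = 1.19 × 10⁶.
Original = 0.445 pM × 1.19 × 10⁶ = 5.31 × 10⁵ pM = 0.531 μM.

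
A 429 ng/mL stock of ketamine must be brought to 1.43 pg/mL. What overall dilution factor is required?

Factor = C₀/C_target = 429 ng/mL / 1.43 pg/mL = 3.00 × 10⁵.

3.00 × 10⁵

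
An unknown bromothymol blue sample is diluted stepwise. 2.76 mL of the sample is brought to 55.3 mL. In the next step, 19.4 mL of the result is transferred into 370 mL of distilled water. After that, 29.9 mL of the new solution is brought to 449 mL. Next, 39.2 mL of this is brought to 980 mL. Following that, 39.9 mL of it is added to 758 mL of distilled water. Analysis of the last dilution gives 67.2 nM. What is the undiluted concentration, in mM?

203 mM

Overall dilution factor = 20.04 × 20.07 × 15.02 × 25 × 20.00 = 3.02 × 10⁶.
Original = 67.2 nM × 3.02 × 10⁶ = 2.03 × 10⁸ nM = 203 mM.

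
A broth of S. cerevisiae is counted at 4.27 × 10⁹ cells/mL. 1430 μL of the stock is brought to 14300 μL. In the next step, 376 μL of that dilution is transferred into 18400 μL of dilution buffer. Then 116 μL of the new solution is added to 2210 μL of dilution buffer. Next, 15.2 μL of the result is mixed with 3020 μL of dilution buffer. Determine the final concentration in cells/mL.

Overall dilution factor = 10 × 49.94 × 20.05 × 199.7 = 2.00 × 10⁶.
4.27 × 10⁹ cells/mL / 2.00 × 10⁶ = 2140 cells/mL.

2140 cells/mL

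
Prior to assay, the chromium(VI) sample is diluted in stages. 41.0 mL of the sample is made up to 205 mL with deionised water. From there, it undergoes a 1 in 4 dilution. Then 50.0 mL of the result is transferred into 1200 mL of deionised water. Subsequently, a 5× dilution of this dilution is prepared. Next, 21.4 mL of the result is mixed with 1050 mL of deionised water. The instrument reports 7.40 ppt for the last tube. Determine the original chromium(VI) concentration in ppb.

926 ppb

Overall dilution factor = 5 × 4 × 25 × 5 × 50.07 = 1.25 × 10⁵.
Original = 7.40 ppt × 1.25 × 10⁵ = 9.26 × 10⁵ ppt = 926 ppb.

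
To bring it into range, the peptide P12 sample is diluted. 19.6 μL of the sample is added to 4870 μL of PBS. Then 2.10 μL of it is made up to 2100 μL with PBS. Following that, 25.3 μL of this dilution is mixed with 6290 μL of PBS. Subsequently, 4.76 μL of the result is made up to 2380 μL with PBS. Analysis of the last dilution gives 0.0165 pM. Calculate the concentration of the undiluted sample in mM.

Overall dilution factor = 249.5 × 1000 × 249.6 × 500 = 3.11 × 10¹⁰.
Original = 0.0165 pM × 3.11 × 10¹⁰ = 5.14 × 10⁸ pM = 0.514 mM.

0.514 mM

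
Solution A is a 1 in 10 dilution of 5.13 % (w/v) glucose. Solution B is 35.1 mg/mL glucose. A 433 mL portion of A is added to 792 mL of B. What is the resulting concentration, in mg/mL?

C_A = 5.13 % (w/v) / 10 = 0.513 % (w/v).
C_B = 35.1 mg/mL = 3.51 % (w/v).
C_mix = (C_A·V_A + C_B·V_B)/(V_A + V_B) = (0.513×433 + 3.51×792) / 1225 = 2.45 % (w/v) = 24.5 mg/mL.

24.5 mg/mL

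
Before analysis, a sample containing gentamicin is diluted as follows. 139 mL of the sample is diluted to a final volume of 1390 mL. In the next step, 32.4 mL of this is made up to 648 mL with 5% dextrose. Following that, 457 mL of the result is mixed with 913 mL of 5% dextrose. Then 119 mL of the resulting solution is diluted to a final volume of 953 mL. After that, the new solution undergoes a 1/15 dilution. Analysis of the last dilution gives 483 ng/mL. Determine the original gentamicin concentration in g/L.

34.8 g/L

Overall dilution factor = 10 × 20 × 2.998 × 8.008 × 15 = 7.20 × 10⁴.
Original = 483 ng/mL × 7.20 × 10⁴ = 3.48 × 10⁷ ng/mL = 34.8 g/L.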